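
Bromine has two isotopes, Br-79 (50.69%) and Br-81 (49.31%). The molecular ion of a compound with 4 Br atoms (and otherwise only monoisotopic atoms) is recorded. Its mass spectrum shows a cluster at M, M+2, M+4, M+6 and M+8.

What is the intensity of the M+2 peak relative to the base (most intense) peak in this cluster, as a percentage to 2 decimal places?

68.53%

Term probabilities: M 0.0660, M+2 0.2569, M+4 0.3749, M+6 0.2431, M+8 0.0591. Base peak = M+4.
P(M+4) = C(4,2) × 0.5069^2 × 0.4931^2 = 6 × 0.25694761 × 0.24314761 = 0.374857 (base)
P(M+2) = C(4,1) × 0.5069^3 × 0.4931^1 = 4 × 0.13024674 × 0.4931 = 0.256899
Relative intensity = 0.256899 / 0.374857 × 100 = 68.53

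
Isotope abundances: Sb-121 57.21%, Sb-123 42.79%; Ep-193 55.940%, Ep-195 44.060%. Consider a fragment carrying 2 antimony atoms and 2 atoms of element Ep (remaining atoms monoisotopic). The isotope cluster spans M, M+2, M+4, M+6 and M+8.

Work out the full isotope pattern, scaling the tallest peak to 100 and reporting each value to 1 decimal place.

Antimony pattern (n=2): 0.32729841 : 0.48960318 : 0.18309841
Element Ep pattern (n=2): 0.31292836 : 0.49294328 : 0.19412836
Convolve the two distributions (both contribute in 2-u steps):
  M: 0.32729841×0.31292836 = 0.102421
  M+2: 0.32729841×0.49294328 + 0.48960318×0.31292836 = 0.314550
  M+4: 0.32729841×0.19412836 + 0.48960318×0.49294328 + 0.18309841×0.31292836 = 0.362181
  M+6: 0.48960318×0.19412836 + 0.18309841×0.49294328 = 0.185303
  M+8: 0.18309841×0.19412836 = 0.035545
Scale to base peak (0.362181) = 100: 28.3 : 86.8 : 100.0 : 51.2 : 9.8

28.3 : 86.8 : 100.0 : 51.2 : 9.8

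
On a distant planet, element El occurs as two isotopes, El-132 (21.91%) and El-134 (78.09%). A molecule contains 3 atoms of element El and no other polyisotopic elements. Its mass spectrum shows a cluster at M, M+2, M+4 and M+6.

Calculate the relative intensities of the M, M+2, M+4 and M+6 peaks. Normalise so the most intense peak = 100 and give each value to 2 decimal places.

The 3 El atoms are independent, so intensities follow the terms of (0.2191 + 0.7809)^3.
P(M) = 0.2191^3 = 0.010518
P(M+2) = 3 × 0.2191^2 × 0.7809^1 = 0.112461
P(M+4) = 3 × 0.2191^1 × 0.7809^2 = 0.400825
P(M+6) = 0.7809^3 = 0.476197
The M+6 peak is largest (0.476197); scaling to 100 gives 2.21 : 23.62 : 84.17 : 100.00.

2.21 : 23.62 : 84.17 : 100.00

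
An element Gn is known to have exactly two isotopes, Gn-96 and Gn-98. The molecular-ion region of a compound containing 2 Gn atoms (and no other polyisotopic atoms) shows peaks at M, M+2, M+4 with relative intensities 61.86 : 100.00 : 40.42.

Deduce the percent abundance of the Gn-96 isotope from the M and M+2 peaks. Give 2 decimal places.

55.30%

If p is the fraction of Gn that is Gn-96, then I(M+2)/I(M) = [C(2,1)·p^1·(1−p)] / p^2 = 2·(1−p)/p = 100.00/61.86 = 1.6166
(1−p)/p = 1.6166/2 = 0.8083  ⇒  p = 1/(1 + 0.8083) = 0.5530
Gn-96: 55.30%, Gn-98: 44.70%.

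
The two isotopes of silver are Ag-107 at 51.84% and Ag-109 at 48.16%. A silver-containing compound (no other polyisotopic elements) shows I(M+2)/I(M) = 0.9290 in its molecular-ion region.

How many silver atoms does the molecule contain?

With n Ag atoms, P(M+2)/P(M) = C(n,1)·p^(n−1)q / p^n = n·q/p = n · 0.4816/0.5184.
n = 0.9290 × 0.5184/0.4816 = 1.00 ≈ 1

1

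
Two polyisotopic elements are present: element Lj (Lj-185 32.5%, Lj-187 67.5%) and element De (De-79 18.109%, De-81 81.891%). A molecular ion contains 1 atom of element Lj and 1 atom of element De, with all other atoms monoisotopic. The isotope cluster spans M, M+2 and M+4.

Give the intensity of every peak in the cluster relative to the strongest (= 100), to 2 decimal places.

10.65 : 70.26 : 100.00

Element Lj pattern (n=1): 0.3250 : 0.6750
Element De pattern (n=1): 0.18109 : 0.81891
Convolve the two distributions (both contribute in 2-u steps):
  M: 0.3250×0.18109 = 0.058854
  M+2: 0.3250×0.81891 + 0.6750×0.18109 = 0.388382
  M+4: 0.6750×0.81891 = 0.552764
Scale to base peak (0.552764) = 100: 10.65 : 70.26 : 100.00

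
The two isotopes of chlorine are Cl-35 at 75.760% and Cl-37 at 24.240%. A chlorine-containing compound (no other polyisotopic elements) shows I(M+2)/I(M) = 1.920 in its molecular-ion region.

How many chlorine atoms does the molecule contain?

The M+2/M ratio from n Cl atoms is n · q/p = n · 0.24240/0.75760.
n = 1.920 × 0.75760/0.24240 = 6.00 ≈ 6

6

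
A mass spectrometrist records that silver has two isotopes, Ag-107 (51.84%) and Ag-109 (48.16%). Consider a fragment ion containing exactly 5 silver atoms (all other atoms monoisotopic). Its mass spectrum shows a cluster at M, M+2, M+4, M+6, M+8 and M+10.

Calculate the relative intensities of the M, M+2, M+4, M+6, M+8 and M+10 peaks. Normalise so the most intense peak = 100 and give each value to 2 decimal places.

Expanding (0.5184 + 0.4816)^5:
P(M) = 0.5184^5 = 0.037439
P(M+2) = 5 × 0.5184^4 × 0.4816^1 = 0.173907
P(M+4) = 10 × 0.5184^3 × 0.4816^2 = 0.323123
P(M+6) = 10 × 0.5184^2 × 0.4816^3 = 0.300185
P(M+8) = 5 × 0.5184^1 × 0.4816^4 = 0.139438
P(M+10) = 0.4816^5 = 0.025908
The M+4 peak is largest (0.323123); scaling to 100 gives 11.59 : 53.82 : 100.00 : 92.90 : 43.15 : 8.02.

11.59 : 53.82 : 100.00 : 92.90 : 43.15 : 8.02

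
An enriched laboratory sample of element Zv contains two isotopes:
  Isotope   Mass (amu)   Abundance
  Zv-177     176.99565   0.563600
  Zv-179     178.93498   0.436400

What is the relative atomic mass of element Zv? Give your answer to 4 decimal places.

177.8420 amu

Average mass = Σ (abundance × isotope mass) = 0.563600 × 176.99565 + 0.436400 × 178.93498
= 99.754748 + 78.087225 = 177.841973 amu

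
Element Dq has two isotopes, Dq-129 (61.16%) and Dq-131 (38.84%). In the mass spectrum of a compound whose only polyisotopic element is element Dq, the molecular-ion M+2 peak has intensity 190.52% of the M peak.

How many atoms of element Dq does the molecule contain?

For n independent Dq atoms, I(M+2)/I(M) = n · (abundance Dq-131) / (abundance Dq-129) = n · 0.3884/0.6116.
n = 1.9052 × 0.6116/0.3884 = 3.00 ≈ 3

3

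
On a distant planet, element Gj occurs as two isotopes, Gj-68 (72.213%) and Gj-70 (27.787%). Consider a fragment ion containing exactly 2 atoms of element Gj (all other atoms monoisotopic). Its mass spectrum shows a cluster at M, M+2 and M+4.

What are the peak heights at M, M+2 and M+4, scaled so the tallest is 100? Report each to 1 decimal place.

Each Gj atom is independently Gj-68 (p = 0.72213) or Gj-70 (q = 0.27787); the cluster is the binomial expansion (p + q)^2.
P(M) = 0.72213^2 = 0.521472
P(M+2) = 2 × 0.72213^1 × 0.27787^1 = 0.401317
P(M+4) = 0.27787^2 = 0.077212
The M peak is largest (0.521472); scaling to 100 gives 100.0 : 77.0 : 14.8.

100.0 : 77.0 : 14.8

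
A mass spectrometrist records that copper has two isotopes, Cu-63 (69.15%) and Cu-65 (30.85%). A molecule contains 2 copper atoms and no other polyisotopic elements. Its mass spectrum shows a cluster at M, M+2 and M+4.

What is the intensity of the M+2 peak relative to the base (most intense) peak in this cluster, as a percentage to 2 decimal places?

89.23%

(0.6915 + 0.3085)^2 gives M 0.4782, M+2 0.4267, M+4 0.0952; the largest is M.
P(M) = C(2,0) × 0.6915^2 × 0.3085^0 = 1 × 0.47817225 × 1.0000 = 0.478172 (base)
P(M+2) = C(2,1) × 0.6915^1 × 0.3085^1 = 2 × 0.6915 × 0.3085 = 0.426656
Relative intensity = 0.426656 / 0.478172 × 100 = 89.23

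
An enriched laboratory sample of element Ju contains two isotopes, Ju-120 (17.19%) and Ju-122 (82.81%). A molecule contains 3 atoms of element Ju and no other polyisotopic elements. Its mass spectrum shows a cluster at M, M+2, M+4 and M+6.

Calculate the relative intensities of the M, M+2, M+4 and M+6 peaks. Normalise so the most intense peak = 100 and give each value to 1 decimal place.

0.9 : 12.9 : 62.3 : 100.0

The 3 Ju atoms are independent, so intensities follow the terms of (0.1719 + 0.8281)^3.
P(M) = 0.1719^3 = 0.005080
P(M+2) = 3 × 0.1719^2 × 0.8281^1 = 0.073410
P(M+4) = 3 × 0.1719^1 × 0.8281^2 = 0.353641
P(M+6) = 0.8281^3 = 0.567869
The M+6 peak is largest (0.567869); scaling to 100 gives 0.9 : 12.9 : 62.3 : 100.0.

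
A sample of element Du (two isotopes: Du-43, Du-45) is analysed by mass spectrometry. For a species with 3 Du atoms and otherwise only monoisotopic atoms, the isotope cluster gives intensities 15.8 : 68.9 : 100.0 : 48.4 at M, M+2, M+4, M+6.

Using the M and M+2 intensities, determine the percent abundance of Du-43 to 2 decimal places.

40.76%

Write p for the Du-43 fraction. I(M+2)/I(M) = [C(3,1)·p^2·(1−p)] / p^3 = 3·(1−p)/p = 68.9/15.8 = 4.3608
(1−p)/p = 4.3608/3 = 1.4536  ⇒  p = 1/(1 + 1.4536) = 0.4076
Du-43: 40.76%, Du-45: 59.24%.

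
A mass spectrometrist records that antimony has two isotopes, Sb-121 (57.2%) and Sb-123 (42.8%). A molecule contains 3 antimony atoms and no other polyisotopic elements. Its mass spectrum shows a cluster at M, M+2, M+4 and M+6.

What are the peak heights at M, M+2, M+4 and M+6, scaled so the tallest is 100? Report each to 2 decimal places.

Expanding (0.572 + 0.428)^3:
P(M) = 0.572^3 = 0.187149
P(M+2) = 3 × 0.572^2 × 0.428^1 = 0.420104
P(M+4) = 3 × 0.572^1 × 0.428^2 = 0.314344
P(M+6) = 0.428^3 = 0.078403
The M+2 peak is largest (0.420104); scaling to 100 gives 44.55 : 100.00 : 74.83 : 18.66.

44.55 : 100.00 : 74.83 : 18.66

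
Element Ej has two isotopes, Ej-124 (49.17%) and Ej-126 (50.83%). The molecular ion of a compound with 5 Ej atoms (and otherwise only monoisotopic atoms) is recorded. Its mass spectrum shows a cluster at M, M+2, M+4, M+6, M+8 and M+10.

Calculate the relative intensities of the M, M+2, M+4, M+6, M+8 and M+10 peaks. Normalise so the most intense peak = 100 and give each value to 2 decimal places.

9.05 : 46.79 : 96.73 : 100.00 : 51.69 : 10.69

The 5 Ej atoms are independent, so intensities follow the terms of (0.4917 + 0.5083)^5.
P(M) = 0.4917^5 = 0.028741
P(M+2) = 5 × 0.4917^4 × 0.5083^1 = 0.148556
P(M+4) = 10 × 0.4917^3 × 0.5083^2 = 0.307143
P(M+6) = 10 × 0.4917^2 × 0.5083^3 = 0.317512
P(M+8) = 5 × 0.4917^1 × 0.5083^4 = 0.164116
P(M+10) = 0.5083^5 = 0.033931
The M+6 peak is largest (0.317512); scaling to 100 gives 9.05 : 46.79 : 96.73 : 100.00 : 51.69 : 10.69.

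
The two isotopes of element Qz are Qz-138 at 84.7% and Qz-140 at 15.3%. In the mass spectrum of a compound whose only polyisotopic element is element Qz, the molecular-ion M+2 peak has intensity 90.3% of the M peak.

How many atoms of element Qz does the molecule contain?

5

For n independent Qz atoms, I(M+2)/I(M) = n · (abundance Qz-140) / (abundance Qz-138) = n · 0.153/0.847.
n = 0.903 × 0.847/0.153 = 5.00 ≈ 5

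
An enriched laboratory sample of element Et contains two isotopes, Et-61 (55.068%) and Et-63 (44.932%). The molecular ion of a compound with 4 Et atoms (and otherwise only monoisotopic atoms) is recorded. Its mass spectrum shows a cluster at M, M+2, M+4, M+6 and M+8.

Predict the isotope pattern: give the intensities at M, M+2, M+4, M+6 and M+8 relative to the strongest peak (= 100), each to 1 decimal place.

The 4 Et atoms are independent, so intensities follow the terms of (0.55068 + 0.44932)^4.
P(M) = 0.55068^4 = 0.091960
P(M+2) = 4 × 0.55068^3 × 0.44932^1 = 0.300133
P(M+4) = 6 × 0.55068^2 × 0.44932^2 = 0.367334
P(M+6) = 4 × 0.55068^1 × 0.44932^3 = 0.199814
P(M+8) = 0.44932^4 = 0.040759
The M+4 peak is largest (0.367334); scaling to 100 gives 25.0 : 81.7 : 100.0 : 54.4 : 11.1.

25.0 : 81.7 : 100.0 : 54.4 : 11.1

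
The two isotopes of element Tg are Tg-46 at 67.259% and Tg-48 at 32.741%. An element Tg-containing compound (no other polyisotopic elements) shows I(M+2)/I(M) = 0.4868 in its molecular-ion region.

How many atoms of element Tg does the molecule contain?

With n Tg atoms, P(M+2)/P(M) = C(n,1)·p^(n−1)q / p^n = n·q/p = n · 0.32741/0.67259.
n = 0.4868 × 0.67259/0.32741 = 1.00 ≈ 1

1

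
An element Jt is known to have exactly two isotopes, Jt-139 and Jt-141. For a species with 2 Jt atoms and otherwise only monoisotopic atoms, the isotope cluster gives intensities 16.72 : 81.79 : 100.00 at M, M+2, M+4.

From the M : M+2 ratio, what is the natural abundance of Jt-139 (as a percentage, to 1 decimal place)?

29.0%

Let p = fractional abundance of Jt-139. I(M+2)/I(M) = [C(2,1)·p^1·(1−p)] / p^2 = 2·(1−p)/p = 81.79/16.72 = 4.8917
(1−p)/p = 4.8917/2 = 2.4459  ⇒  p = 1/(1 + 2.4459) = 0.2902
Jt-139: 29.0%, Jt-141: 71.0%.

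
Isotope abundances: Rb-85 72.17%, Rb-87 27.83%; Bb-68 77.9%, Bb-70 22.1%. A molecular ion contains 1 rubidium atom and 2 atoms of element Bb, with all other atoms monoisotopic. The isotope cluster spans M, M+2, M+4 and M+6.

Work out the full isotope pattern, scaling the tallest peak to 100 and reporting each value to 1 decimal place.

Rubidium pattern (n=1): 0.7217 : 0.2783
Element Bb pattern (n=2): 0.606841 : 0.344318 : 0.048841
Convolve the two distributions (both contribute in 2-u steps):
  M: 0.7217×0.606841 = 0.437957
  M+2: 0.7217×0.344318 + 0.2783×0.606841 = 0.417378
  M+4: 0.7217×0.048841 + 0.2783×0.344318 = 0.131072
  M+6: 0.2783×0.048841 = 0.013592
Scale to base peak (0.437957) = 100: 100.0 : 95.3 : 29.9 : 3.1

100.0 : 95.3 : 29.9 : 3.1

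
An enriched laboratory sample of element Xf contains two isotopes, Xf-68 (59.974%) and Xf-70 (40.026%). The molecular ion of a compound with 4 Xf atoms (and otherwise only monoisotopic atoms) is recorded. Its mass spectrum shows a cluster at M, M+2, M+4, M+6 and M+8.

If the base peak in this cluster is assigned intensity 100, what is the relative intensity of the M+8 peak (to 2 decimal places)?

7.42

Term probabilities: M 0.1294, M+2 0.3454, M+4 0.3457, M+6 0.1538, M+8 0.0257. Base peak = M+4.
P(M+4) = C(4,2) × 0.59974^2 × 0.40026^2 = 6 × 0.35968807 × 0.16020807 = 0.345750 (base)
P(M+8) = C(4,4) × 0.59974^0 × 0.40026^4 = 1 × 1.0000 × 0.02566662 = 0.025667
Relative intensity = 0.025667 / 0.345750 × 100 = 7.42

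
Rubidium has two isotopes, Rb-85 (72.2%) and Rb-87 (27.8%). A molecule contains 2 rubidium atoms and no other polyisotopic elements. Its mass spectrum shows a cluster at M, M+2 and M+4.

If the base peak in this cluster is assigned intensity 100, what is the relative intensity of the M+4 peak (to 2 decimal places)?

Term probabilities: M 0.5213, M+2 0.4014, M+4 0.0773. Base peak = M.
P(M) = C(2,0) × 0.722^2 × 0.278^0 = 1 × 0.521284 × 1.0000 = 0.521284 (base)
P(M+4) = C(2,2) × 0.722^0 × 0.278^2 = 1 × 1.0000 × 0.077284 = 0.077284
Relative intensity = 0.077284 / 0.521284 × 100 = 14.83

14.83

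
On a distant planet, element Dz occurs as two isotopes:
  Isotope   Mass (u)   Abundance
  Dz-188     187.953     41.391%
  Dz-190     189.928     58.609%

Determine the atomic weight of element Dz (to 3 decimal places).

189.111 u

Weight each isotope mass by its fractional abundance: 0.41391 × 187.953 + 0.58609 × 189.928
= 77.7956 + 111.3149 = 189.1105 u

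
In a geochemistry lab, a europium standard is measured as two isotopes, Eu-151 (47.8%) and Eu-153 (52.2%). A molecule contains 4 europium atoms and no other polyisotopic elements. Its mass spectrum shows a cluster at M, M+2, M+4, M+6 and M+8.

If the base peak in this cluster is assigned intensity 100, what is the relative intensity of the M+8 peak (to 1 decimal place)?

Binomial terms of (0.478 + 0.522)^4: M 0.0522, M+2 0.2280, M+4 0.3735, M+6 0.2720, M+8 0.0742 → M+4 is the base peak.
P(M+4) = C(4,2) × 0.478^2 × 0.522^2 = 6 × 0.228484 × 0.272484 = 0.373549 (base)
P(M+8) = C(4,4) × 0.478^0 × 0.522^4 = 1 × 1.0000 × 0.07424753 = 0.074248
Relative intensity = 0.074248 / 0.373549 × 100 = 19.9

19.9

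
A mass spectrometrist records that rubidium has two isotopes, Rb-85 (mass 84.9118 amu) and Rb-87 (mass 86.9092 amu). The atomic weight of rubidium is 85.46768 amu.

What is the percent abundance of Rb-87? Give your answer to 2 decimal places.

27.83%

Let x be the fractional abundance of Rb-85; then Rb-87 has abundance 1 − x.
84.9118·x + 86.9092·(1 − x) = 85.46768
(84.9118 − 86.9092)·x = 85.46768 − 86.9092
x = -1.44152 / -1.9974 = 0.72170 → 72.17% Rb-85, 27.83% Rb-87.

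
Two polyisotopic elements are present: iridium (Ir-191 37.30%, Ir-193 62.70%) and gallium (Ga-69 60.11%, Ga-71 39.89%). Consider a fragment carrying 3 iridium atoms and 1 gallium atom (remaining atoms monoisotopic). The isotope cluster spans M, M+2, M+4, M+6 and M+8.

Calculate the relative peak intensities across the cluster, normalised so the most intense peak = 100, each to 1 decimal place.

Iridium pattern (n=3): 0.05189512 : 0.26170165 : 0.43991135 : 0.24649188
Gallium pattern (n=1): 0.6011 : 0.3989
Convolve the two distributions (both contribute in 2-u steps):
  M: 0.05189512×0.6011 = 0.031194
  M+2: 0.05189512×0.3989 + 0.26170165×0.6011 = 0.178010
  M+4: 0.26170165×0.3989 + 0.43991135×0.6011 = 0.368824
  M+6: 0.43991135×0.3989 + 0.24649188×0.6011 = 0.323647
  M+8: 0.24649188×0.3989 = 0.098326
Scale to base peak (0.368824) = 100: 8.5 : 48.3 : 100.0 : 87.8 : 26.7

8.5 : 48.3 : 100.0 : 87.8 : 26.7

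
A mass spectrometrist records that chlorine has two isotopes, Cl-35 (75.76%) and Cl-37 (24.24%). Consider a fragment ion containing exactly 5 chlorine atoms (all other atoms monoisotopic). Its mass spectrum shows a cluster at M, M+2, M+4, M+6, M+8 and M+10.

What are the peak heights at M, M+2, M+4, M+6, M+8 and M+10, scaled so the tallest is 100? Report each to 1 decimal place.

Each Cl atom is independently Cl-35 (p = 0.7576) or Cl-37 (q = 0.2424); the cluster is the binomial expansion (p + q)^5.
P(M) = 0.7576^5 = 0.249574
P(M+2) = 5 × 0.7576^4 × 0.2424^1 = 0.399266
P(M+4) = 10 × 0.7576^3 × 0.2424^2 = 0.255497
P(M+6) = 10 × 0.7576^2 × 0.2424^3 = 0.081748
P(M+8) = 5 × 0.7576^1 × 0.2424^4 = 0.013078
P(M+10) = 0.2424^5 = 0.000837
The M+2 peak is largest (0.399266); scaling to 100 gives 62.5 : 100.0 : 64.0 : 20.5 : 3.3 : 0.2.

62.5 : 100.0 : 64.0 : 20.5 : 3.3 : 0.2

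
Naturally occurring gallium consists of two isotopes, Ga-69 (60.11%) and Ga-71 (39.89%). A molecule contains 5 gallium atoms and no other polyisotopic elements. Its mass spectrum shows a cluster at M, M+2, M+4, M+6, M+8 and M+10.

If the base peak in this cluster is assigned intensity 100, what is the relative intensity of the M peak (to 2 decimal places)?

Term probabilities: M 0.0785, M+2 0.2604, M+4 0.3456, M+6 0.2293, M+8 0.0761, M+10 0.0101. Base peak = M+4.
P(M+4) = C(5,2) × 0.6011^3 × 0.3989^2 = 10 × 0.21719018 × 0.15912121 = 0.345596 (base)
P(M) = C(5,0) × 0.6011^5 × 0.3989^0 = 1 × 0.07847542 × 1.0000 = 0.078475
Relative intensity = 0.078475 / 0.345596 × 100 = 22.71

22.71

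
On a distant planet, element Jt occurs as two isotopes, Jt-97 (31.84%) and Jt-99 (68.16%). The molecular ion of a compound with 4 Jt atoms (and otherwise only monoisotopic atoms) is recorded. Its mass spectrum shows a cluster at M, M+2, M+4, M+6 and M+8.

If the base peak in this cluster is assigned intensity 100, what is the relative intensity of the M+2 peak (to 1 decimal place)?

Term probabilities: M 0.0103, M+2 0.0880, M+4 0.2826, M+6 0.4033, M+8 0.2158. Base peak = M+6.
P(M+6) = C(4,3) × 0.3184^1 × 0.6816^3 = 4 × 0.3184 × 0.31665675 = 0.403294 (base)
P(M+2) = C(4,1) × 0.3184^3 × 0.6816^1 = 4 × 0.03227893 × 0.6816 = 0.088005
Relative intensity = 0.088005 / 0.403294 × 100 = 21.8

21.8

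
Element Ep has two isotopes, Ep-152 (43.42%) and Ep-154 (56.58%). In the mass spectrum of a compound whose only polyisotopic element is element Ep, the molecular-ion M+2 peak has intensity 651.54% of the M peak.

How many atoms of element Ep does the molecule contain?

With n Ep atoms, P(M+2)/P(M) = C(n,1)·p^(n−1)q / p^n = n·q/p = n · 0.5658/0.4342.
n = 6.5154 × 0.4342/0.5658 = 5.00 ≈ 5

5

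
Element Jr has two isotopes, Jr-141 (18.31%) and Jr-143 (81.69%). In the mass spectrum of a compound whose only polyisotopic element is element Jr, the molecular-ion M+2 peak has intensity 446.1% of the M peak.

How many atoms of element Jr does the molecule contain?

1

For n independent Jr atoms, I(M+2)/I(M) = n · (abundance Jr-143) / (abundance Jr-141) = n · 0.8169/0.1831.
n = 4.461 × 0.1831/0.8169 = 1.00 ≈ 1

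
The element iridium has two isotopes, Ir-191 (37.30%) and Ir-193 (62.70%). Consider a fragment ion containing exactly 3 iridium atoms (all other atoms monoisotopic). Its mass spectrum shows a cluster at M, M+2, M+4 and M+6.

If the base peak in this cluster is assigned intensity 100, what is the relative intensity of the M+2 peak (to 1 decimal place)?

Binomial terms of (0.3730 + 0.6270)^3: M 0.0519, M+2 0.2617, M+4 0.4399, M+6 0.2465 → M+4 is the base peak.
P(M+4) = C(3,2) × 0.3730^1 × 0.6270^2 = 3 × 0.3730 × 0.393129 = 0.439911 (base)
P(M+2) = C(3,1) × 0.3730^2 × 0.6270^1 = 3 × 0.139129 × 0.6270 = 0.261702
Relative intensity = 0.261702 / 0.439911 × 100 = 59.5

59.5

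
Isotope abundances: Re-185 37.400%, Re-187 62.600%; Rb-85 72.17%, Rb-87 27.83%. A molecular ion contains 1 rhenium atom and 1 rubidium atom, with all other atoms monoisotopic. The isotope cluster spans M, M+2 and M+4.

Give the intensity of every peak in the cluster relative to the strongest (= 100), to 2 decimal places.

Rhenium pattern (n=1): 0.3740 : 0.6260
Rubidium pattern (n=1): 0.7217 : 0.2783
Convolve the two distributions (both contribute in 2-u steps):
  M: 0.3740×0.7217 = 0.269916
  M+2: 0.3740×0.2783 + 0.6260×0.7217 = 0.555868
  M+4: 0.6260×0.2783 = 0.174216
Scale to base peak (0.555868) = 100: 48.56 : 100.00 : 31.34

48.56 : 100.00 : 31.34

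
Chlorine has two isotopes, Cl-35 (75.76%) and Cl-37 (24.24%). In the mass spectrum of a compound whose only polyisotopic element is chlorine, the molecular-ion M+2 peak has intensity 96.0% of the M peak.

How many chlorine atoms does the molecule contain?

With n Cl atoms, P(M+2)/P(M) = C(n,1)·p^(n−1)q / p^n = n·q/p = n · 0.2424/0.7576.
n = 0.960 × 0.7576/0.2424 = 3.00 ≈ 3

3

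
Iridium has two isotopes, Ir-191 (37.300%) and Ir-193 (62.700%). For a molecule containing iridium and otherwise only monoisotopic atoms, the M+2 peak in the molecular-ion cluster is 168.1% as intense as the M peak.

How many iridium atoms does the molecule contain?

With n Ir atoms, P(M+2)/P(M) = C(n,1)·p^(n−1)q / p^n = n·q/p = n · 0.62700/0.37300.
n = 1.681 × 0.37300/0.62700 = 1.00 ≈ 1

1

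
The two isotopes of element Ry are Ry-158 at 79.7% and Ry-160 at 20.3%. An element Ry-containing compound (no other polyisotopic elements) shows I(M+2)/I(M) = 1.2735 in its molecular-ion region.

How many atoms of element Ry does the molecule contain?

5

For n independent Ry atoms, I(M+2)/I(M) = n · (abundance Ry-160) / (abundance Ry-158) = n · 0.203/0.797.
n = 1.2735 × 0.797/0.203 = 5.00 ≈ 5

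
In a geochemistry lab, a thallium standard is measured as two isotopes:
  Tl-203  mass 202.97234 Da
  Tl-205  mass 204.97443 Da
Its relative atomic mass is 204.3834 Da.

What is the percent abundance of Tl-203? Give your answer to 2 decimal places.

29.52%

Let x be the fractional abundance of Tl-203; then Tl-205 has abundance 1 − x.
202.97234·x + 204.97443·(1 − x) = 204.3834
(202.97234 − 204.97443)·x = 204.3834 − 204.97443
x = -0.59103 / -2.00209 = 0.29521 → 29.52% Tl-203, 70.48% Tl-205.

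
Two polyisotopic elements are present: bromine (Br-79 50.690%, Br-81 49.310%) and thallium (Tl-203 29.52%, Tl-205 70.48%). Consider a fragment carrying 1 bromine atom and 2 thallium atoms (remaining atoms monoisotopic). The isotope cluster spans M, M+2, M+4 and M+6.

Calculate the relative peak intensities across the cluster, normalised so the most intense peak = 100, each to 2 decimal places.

9.67 : 55.56 : 100.00 : 53.60

Bromine pattern (n=1): 0.5069 : 0.4931
Thallium pattern (n=2): 0.08714304 : 0.41611392 : 0.49674304
Convolve the two distributions (both contribute in 2-u steps):
  M: 0.5069×0.08714304 = 0.044173
  M+2: 0.5069×0.41611392 + 0.4931×0.08714304 = 0.253898
  M+4: 0.5069×0.49674304 + 0.4931×0.41611392 = 0.456985
  M+6: 0.4931×0.49674304 = 0.244944
Scale to base peak (0.456985) = 100: 9.67 : 55.56 : 100.00 : 53.60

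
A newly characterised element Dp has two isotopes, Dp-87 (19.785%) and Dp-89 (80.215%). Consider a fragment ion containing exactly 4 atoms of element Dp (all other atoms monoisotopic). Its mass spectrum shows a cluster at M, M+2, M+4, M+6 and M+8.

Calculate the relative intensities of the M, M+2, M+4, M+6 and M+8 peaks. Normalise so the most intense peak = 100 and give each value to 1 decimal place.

Each Dp atom is independently Dp-87 (p = 0.19785) or Dp-89 (q = 0.80215); the cluster is the binomial expansion (p + q)^4.
P(M) = 0.19785^4 = 0.001532
P(M+2) = 4 × 0.19785^3 × 0.80215^1 = 0.024850
P(M+4) = 6 × 0.19785^2 × 0.80215^2 = 0.151124
P(M+6) = 4 × 0.19785^1 × 0.80215^3 = 0.408472
P(M+8) = 0.80215^4 = 0.414021
The M+8 peak is largest (0.414021); scaling to 100 gives 0.4 : 6.0 : 36.5 : 98.7 : 100.0.

0.4 : 6.0 : 36.5 : 98.7 : 100.0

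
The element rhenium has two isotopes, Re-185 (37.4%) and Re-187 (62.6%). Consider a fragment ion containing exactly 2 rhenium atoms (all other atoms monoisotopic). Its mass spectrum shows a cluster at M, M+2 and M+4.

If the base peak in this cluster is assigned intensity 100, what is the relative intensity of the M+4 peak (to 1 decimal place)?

Term probabilities: M 0.1399, M+2 0.4682, M+4 0.3919. Base peak = M+2.
P(M+2) = C(2,1) × 0.374^1 × 0.626^1 = 2 × 0.3740 × 0.6260 = 0.468248 (base)
P(M+4) = C(2,2) × 0.374^0 × 0.626^2 = 1 × 1.0000 × 0.391876 = 0.391876
Relative intensity = 0.391876 / 0.468248 × 100 = 83.7

83.7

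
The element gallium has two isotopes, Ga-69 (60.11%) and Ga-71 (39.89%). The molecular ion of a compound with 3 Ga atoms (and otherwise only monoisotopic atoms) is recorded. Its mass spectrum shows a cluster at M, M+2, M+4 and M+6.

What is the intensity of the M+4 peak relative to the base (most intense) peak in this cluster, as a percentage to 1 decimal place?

Term probabilities: M 0.2172, M+2 0.4324, M+4 0.2869, M+6 0.0635. Base peak = M+2.
P(M+2) = C(3,1) × 0.6011^2 × 0.3989^1 = 3 × 0.36132121 × 0.3989 = 0.432393 (base)
P(M+4) = C(3,2) × 0.6011^1 × 0.3989^2 = 3 × 0.6011 × 0.15912121 = 0.286943
Relative intensity = 0.286943 / 0.432393 × 100 = 66.4

66.4%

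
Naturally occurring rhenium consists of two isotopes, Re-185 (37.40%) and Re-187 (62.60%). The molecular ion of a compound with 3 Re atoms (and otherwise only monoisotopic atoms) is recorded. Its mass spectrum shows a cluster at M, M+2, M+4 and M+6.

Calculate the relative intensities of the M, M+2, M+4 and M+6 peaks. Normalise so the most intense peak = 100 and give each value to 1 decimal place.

11.9 : 59.7 : 100.0 : 55.8

Each Re atom is independently Re-185 (p = 0.3740) or Re-187 (q = 0.6260); the cluster is the binomial expansion (p + q)^3.
P(M) = 0.3740^3 = 0.052314
P(M+2) = 3 × 0.3740^2 × 0.6260^1 = 0.262687
P(M+4) = 3 × 0.3740^1 × 0.6260^2 = 0.439685
P(M+6) = 0.6260^3 = 0.245314
The M+4 peak is largest (0.439685); scaling to 100 gives 11.9 : 59.7 : 100.0 : 55.8.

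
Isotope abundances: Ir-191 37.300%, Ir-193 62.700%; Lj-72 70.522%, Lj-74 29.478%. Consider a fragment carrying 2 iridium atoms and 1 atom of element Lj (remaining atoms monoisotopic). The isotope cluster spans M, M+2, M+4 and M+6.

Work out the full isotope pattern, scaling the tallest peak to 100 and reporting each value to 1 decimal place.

23.6 : 89.3 : 100.0 : 27.9

Iridium pattern (n=2): 0.139129 : 0.467742 : 0.393129
Element Lj pattern (n=1): 0.70522 : 0.29478
Convolve the two distributions (both contribute in 2-u steps):
  M: 0.139129×0.70522 = 0.098117
  M+2: 0.139129×0.29478 + 0.467742×0.70522 = 0.370873
  M+4: 0.467742×0.29478 + 0.393129×0.70522 = 0.415123
  M+6: 0.393129×0.29478 = 0.115887
Scale to base peak (0.415123) = 100: 23.6 : 89.3 : 100.0 : 27.9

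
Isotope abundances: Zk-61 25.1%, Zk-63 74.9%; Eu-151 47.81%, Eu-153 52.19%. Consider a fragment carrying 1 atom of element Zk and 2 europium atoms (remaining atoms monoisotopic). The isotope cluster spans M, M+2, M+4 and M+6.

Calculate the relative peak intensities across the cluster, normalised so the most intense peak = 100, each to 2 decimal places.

12.98 : 67.05 : 100.00 : 46.14

Element Zk pattern (n=1): 0.2510 : 0.7490
Europium pattern (n=2): 0.22857961 : 0.49904078 : 0.27237961
Convolve the two distributions (both contribute in 2-u steps):
  M: 0.2510×0.22857961 = 0.057373
  M+2: 0.2510×0.49904078 + 0.7490×0.22857961 = 0.296465
  M+4: 0.2510×0.27237961 + 0.7490×0.49904078 = 0.442149
  M+6: 0.7490×0.27237961 = 0.204012
Scale to base peak (0.442149) = 100: 12.98 : 67.05 : 100.00 : 46.14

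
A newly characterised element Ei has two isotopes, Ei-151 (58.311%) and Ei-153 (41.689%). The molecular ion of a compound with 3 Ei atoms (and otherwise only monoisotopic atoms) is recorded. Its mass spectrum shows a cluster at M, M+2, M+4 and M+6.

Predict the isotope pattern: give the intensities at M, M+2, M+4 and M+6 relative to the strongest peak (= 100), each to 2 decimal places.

46.62 : 100.00 : 71.49 : 17.04

The 3 Ei atoms are independent, so intensities follow the terms of (0.58311 + 0.41689)^3.
P(M) = 0.58311^3 = 0.198267
P(M+2) = 3 × 0.58311^2 × 0.41689^1 = 0.425249
P(M+4) = 3 × 0.58311^1 × 0.41689^2 = 0.304029
P(M+6) = 0.41689^3 = 0.072454
The M+2 peak is largest (0.425249); scaling to 100 gives 46.62 : 100.00 : 71.49 : 17.04.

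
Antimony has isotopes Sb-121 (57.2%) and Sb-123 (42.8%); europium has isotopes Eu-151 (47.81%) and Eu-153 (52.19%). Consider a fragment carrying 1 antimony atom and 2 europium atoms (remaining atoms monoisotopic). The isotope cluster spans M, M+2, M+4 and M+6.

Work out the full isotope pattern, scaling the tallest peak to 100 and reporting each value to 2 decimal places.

Antimony pattern (n=1): 0.5720 : 0.4280
Europium pattern (n=2): 0.22857961 : 0.49904078 : 0.27237961
Convolve the two distributions (both contribute in 2-u steps):
  M: 0.5720×0.22857961 = 0.130748
  M+2: 0.5720×0.49904078 + 0.4280×0.22857961 = 0.383283
  M+4: 0.5720×0.27237961 + 0.4280×0.49904078 = 0.369391
  M+6: 0.4280×0.27237961 = 0.116578
Scale to base peak (0.383283) = 100: 34.11 : 100.00 : 96.38 : 30.42

34.11 : 100.00 : 96.38 : 30.42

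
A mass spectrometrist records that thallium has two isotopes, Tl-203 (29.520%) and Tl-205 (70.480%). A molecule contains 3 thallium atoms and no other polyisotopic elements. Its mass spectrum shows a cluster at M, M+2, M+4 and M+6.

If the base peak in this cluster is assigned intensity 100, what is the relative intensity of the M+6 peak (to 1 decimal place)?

Term probabilities: M 0.0257, M+2 0.1843, M+4 0.4399, M+6 0.3501. Base peak = M+4.
P(M+4) = C(3,2) × 0.29520^1 × 0.70480^2 = 3 × 0.2952 × 0.49674304 = 0.439916 (base)
P(M+6) = C(3,3) × 0.29520^0 × 0.70480^3 = 1 × 1.0000 × 0.35010449 = 0.350104
Relative intensity = 0.350104 / 0.439916 × 100 = 79.6

79.6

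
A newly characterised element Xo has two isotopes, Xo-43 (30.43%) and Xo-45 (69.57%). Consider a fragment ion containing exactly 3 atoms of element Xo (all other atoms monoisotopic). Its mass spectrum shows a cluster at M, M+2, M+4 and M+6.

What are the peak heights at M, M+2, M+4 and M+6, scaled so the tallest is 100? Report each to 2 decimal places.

Each Xo atom is independently Xo-43 (p = 0.3043) or Xo-45 (q = 0.6957); the cluster is the binomial expansion (p + q)^3.
P(M) = 0.3043^3 = 0.028178
P(M+2) = 3 × 0.3043^2 × 0.6957^1 = 0.193262
P(M+4) = 3 × 0.3043^1 × 0.6957^2 = 0.441842
P(M+6) = 0.6957^3 = 0.336718
The M+4 peak is largest (0.441842); scaling to 100 gives 6.38 : 43.74 : 100.00 : 76.21.

6.38 : 43.74 : 100.00 : 76.21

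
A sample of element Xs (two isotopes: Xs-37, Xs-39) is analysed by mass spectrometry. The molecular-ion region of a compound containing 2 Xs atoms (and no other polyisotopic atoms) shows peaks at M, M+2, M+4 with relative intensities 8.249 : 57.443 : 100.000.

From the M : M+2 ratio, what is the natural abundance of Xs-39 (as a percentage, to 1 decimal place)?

77.7%

Let p = fractional abundance of Xs-37. I(M+2)/I(M) = [C(2,1)·p^1·(1−p)] / p^2 = 2·(1−p)/p = 57.443/8.249 = 6.9636
(1−p)/p = 6.9636/2 = 3.4818  ⇒  p = 1/(1 + 3.4818) = 0.2231
Xs-37: 22.3%, Xs-39: 77.7%.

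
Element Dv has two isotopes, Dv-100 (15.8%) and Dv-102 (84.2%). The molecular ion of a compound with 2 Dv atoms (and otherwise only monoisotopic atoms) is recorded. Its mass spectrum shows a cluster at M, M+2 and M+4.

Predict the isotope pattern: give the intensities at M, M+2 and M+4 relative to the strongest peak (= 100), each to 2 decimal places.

Each Dv atom is independently Dv-100 (p = 0.158) or Dv-102 (q = 0.842); the cluster is the binomial expansion (p + q)^2.
P(M) = 0.158^2 = 0.024964
P(M+2) = 2 × 0.158^1 × 0.842^1 = 0.266072
P(M+4) = 0.842^2 = 0.708964
The M+4 peak is largest (0.708964); scaling to 100 gives 3.52 : 37.53 : 100.00.

3.52 : 37.53 : 100.00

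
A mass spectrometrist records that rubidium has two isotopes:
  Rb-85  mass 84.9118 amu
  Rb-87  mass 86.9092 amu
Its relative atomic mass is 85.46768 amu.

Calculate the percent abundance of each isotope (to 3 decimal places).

Rb-85: 72.170%, Rb-87: 27.830%

Writing the weighted mean with unknown fraction x of Rb-85:
84.9118·x + 86.9092·(1 − x) = 85.46768
(84.9118 − 86.9092)·x = 85.46768 − 86.9092
x = -1.44152 / -1.9974 = 0.72170 → 72.170% Rb-85, 27.830% Rb-87.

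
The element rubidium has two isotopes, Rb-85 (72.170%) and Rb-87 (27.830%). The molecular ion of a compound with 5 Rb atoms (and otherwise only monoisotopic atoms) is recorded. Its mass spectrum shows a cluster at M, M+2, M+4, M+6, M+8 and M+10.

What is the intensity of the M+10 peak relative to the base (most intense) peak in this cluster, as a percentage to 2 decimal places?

0.44%

(0.72170 + 0.27830)^5 gives M 0.1958, M+2 0.3775, M+4 0.2911, M+6 0.1123, M+8 0.0216, M+10 0.0017; the largest is M+2.
P(M+2) = C(5,1) × 0.72170^4 × 0.27830^1 = 5 × 0.27128565 × 0.2783 = 0.377494 (base)
P(M+10) = C(5,5) × 0.72170^0 × 0.27830^5 = 1 × 1.0000 × 0.00166942 = 0.001669
Relative intensity = 0.001669 / 0.377494 × 100 = 0.44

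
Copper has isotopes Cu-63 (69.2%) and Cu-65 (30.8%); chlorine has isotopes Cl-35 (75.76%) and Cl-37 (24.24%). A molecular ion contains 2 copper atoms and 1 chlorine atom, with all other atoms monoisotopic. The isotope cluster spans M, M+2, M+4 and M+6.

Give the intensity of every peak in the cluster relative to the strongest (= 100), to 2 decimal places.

Copper pattern (n=2): 0.478864 : 0.426272 : 0.094864
Chlorine pattern (n=1): 0.7576 : 0.2424
Convolve the two distributions (both contribute in 2-u steps):
  M: 0.478864×0.7576 = 0.362787
  M+2: 0.478864×0.2424 + 0.426272×0.7576 = 0.439020
  M+4: 0.426272×0.2424 + 0.094864×0.7576 = 0.175197
  M+6: 0.094864×0.2424 = 0.022995
Scale to base peak (0.439020) = 100: 82.64 : 100.00 : 39.91 : 5.24

82.64 : 100.00 : 39.91 : 5.24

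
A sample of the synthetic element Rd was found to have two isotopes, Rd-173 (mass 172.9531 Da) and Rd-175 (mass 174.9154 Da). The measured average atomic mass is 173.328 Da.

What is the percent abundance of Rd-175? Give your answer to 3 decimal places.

19.105%

With x = fraction of Rd-173 (so Rd-175 is 1 − x):
172.9531·x + 174.9154·(1 − x) = 173.328
(172.9531 − 174.9154)·x = 173.328 − 174.9154
x = -1.5874 / -1.9623 = 0.80895 → 80.895% Rd-173, 19.105% Rd-175.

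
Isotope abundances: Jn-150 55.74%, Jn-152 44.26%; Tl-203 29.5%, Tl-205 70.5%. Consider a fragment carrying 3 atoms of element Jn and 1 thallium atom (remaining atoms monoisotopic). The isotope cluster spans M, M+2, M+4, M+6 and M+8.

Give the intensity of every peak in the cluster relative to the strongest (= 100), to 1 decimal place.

Element Jn pattern (n=3): 0.17318126 : 0.4125405 : 0.32757522 : 0.08670302
Thallium pattern (n=1): 0.2950 : 0.7050
Convolve the two distributions (both contribute in 2-u steps):
  M: 0.17318126×0.2950 = 0.051088
  M+2: 0.17318126×0.7050 + 0.4125405×0.2950 = 0.243792
  M+4: 0.4125405×0.7050 + 0.32757522×0.2950 = 0.387476
  M+6: 0.32757522×0.7050 + 0.08670302×0.2950 = 0.256518
  M+8: 0.08670302×0.7050 = 0.061126
Scale to base peak (0.387476) = 100: 13.2 : 62.9 : 100.0 : 66.2 : 15.8

13.2 : 62.9 : 100.0 : 66.2 : 15.8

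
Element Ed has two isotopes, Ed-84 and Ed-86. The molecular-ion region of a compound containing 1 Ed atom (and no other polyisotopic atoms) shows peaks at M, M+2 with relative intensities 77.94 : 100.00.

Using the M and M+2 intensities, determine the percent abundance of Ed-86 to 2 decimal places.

If p is the fraction of Ed that is Ed-84, then I(M+2)/I(M) = [C(1,1)·p^0·(1−p)] / p^1 = 1·(1−p)/p = 100.00/77.94 = 1.2830
(1−p)/p = 1.2830/1 = 1.2830  ⇒  p = 1/(1 + 1.2830) = 0.4380
Ed-84: 43.80%, Ed-86: 56.20%.

56.20%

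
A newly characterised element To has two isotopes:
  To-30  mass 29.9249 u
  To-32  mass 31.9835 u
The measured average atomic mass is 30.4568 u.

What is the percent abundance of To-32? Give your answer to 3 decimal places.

25.838%

Writing the weighted mean with unknown fraction x of To-30:
29.9249·x + 31.9835·(1 − x) = 30.4568
(29.9249 − 31.9835)·x = 30.4568 − 31.9835
x = -1.5267 / -2.0586 = 0.74162 → 74.162% To-30, 25.838% To-32.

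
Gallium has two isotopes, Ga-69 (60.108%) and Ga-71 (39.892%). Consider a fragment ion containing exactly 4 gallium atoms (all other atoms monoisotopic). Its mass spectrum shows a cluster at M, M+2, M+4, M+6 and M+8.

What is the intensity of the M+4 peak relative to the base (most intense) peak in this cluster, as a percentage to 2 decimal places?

Term probabilities: M 0.1305, M+2 0.3465, M+4 0.3450, M+6 0.1526, M+8 0.0253. Base peak = M+2.
P(M+2) = C(4,1) × 0.60108^3 × 0.39892^1 = 4 × 0.2171685 × 0.39892 = 0.346531 (base)
P(M+4) = C(4,2) × 0.60108^2 × 0.39892^2 = 6 × 0.36129717 × 0.15913717 = 0.344975
Relative intensity = 0.344975 / 0.346531 × 100 = 99.55

99.55%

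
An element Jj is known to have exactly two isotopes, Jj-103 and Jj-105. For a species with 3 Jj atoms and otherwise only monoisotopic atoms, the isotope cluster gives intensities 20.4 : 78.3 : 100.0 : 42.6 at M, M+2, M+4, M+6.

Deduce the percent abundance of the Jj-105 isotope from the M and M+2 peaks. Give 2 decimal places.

Let p = fractional abundance of Jj-103. I(M+2)/I(M) = [C(3,1)·p^2·(1−p)] / p^3 = 3·(1−p)/p = 78.3/20.4 = 3.8382
(1−p)/p = 3.8382/3 = 1.2794  ⇒  p = 1/(1 + 1.2794) = 0.4387
Jj-103: 43.87%, Jj-105: 56.13%.

56.13%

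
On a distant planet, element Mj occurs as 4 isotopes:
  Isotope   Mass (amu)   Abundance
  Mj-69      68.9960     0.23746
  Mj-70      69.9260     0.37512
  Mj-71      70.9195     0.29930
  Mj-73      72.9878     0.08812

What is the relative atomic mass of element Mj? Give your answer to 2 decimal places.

Weight each isotope mass by its fractional abundance: 0.23746 × 68.9960 + 0.37512 × 69.9260 + 0.29930 × 70.9195 + 0.08812 × 72.9878
= 16.38379 + 26.23064 + 21.22621 + 6.43168 = 70.27232 amu

70.27 amu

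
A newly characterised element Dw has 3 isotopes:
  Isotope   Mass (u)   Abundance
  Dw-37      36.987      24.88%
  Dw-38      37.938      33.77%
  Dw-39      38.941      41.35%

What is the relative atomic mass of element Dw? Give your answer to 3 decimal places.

38.116 u

The abundance-weighted mean is 0.2488 × 36.987 + 0.3377 × 37.938 + 0.4135 × 38.941
= 9.2024 + 12.8117 + 16.1021 = 38.1162 u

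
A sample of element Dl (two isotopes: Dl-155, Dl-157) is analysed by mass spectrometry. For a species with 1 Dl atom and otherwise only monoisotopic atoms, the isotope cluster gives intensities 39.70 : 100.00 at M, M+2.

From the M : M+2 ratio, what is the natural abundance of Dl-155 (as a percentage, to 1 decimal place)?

If p is the fraction of Dl that is Dl-155, then I(M+2)/I(M) = [C(1,1)·p^0·(1−p)] / p^1 = 1·(1−p)/p = 100.00/39.70 = 2.5189
(1−p)/p = 2.5189/1 = 2.5189  ⇒  p = 1/(1 + 2.5189) = 0.2842
Dl-155: 28.4%, Dl-157: 71.6%.

28.4%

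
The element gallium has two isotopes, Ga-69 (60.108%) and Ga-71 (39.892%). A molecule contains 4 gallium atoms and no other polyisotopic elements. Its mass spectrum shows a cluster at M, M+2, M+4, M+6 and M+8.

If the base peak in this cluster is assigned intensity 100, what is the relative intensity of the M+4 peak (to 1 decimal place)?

Binomial terms of (0.60108 + 0.39892)^4: M 0.1305, M+2 0.3465, M+4 0.3450, M+6 0.1526, M+8 0.0253 → M+2 is the base peak.
P(M+2) = C(4,1) × 0.60108^3 × 0.39892^1 = 4 × 0.2171685 × 0.39892 = 0.346531 (base)
P(M+4) = C(4,2) × 0.60108^2 × 0.39892^2 = 6 × 0.36129717 × 0.15913717 = 0.344975
Relative intensity = 0.344975 / 0.346531 × 100 = 99.6

99.6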